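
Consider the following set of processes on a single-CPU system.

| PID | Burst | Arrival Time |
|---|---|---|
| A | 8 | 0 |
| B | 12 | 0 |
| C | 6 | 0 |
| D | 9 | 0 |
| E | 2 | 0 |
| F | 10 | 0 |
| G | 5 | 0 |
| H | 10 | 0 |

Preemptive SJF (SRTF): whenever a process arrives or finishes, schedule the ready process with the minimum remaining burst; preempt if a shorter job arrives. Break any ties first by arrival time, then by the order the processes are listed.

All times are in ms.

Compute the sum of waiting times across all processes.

163

Timeline: | E 0-2 | G 2-7 | C 7-13 | A 13-21 | D 21-30 | F 30-40 | H 40-50 | B 50-62 |
Completion: A=21  B=62  C=13  D=30  E=2  F=40  G=7  H=50
Turnaround (C−A): A=21  B=62  C=13  D=30  E=2  F=40  G=7  H=50
Waiting = turnaround − burst: A=13, B=50, C=7, D=21, E=0, F=30, G=2, H=40
Total waiting = 13 + 50 + 7 + 21 + 0 + 30 + 2 + 40 = 163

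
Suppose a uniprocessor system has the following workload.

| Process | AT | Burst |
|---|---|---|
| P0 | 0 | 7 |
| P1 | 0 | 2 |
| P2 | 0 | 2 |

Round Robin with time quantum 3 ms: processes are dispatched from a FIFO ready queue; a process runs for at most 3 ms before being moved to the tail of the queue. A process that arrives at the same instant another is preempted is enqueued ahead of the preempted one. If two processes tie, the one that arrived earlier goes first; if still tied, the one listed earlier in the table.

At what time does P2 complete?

Schedule: | P0 0-3 | P1 3-5 | P2 5-7 | P0 7-11 |
Completion: P0=11  P1=5  P2=7
Turnaround (C−A): P0=11  P1=5  P2=7

7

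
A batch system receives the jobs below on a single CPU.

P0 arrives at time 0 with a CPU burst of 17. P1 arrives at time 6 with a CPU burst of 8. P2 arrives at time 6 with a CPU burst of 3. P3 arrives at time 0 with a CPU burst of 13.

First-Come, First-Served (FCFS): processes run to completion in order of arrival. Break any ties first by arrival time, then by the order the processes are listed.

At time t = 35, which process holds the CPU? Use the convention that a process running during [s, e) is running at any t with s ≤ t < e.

P1

Schedule: | P0 0-17 | P3 17-30 | P1 30-38 | P2 38-41 |
Completion: P0=17  P1=38  P2=41  P3=30
Turnaround (C−A): P0=17  P1=32  P2=35  P3=30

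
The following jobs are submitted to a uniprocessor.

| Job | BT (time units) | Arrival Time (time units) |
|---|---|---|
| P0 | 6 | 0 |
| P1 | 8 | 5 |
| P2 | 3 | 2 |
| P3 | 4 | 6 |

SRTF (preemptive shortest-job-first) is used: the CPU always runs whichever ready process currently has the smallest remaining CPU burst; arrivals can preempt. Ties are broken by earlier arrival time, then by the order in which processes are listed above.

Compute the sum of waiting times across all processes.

Gantt: | P0 0-2 | P2 2-5 | P0 5-9 | P3 9-13 | P1 13-21 |
Completion: P0=9  P1=21  P2=5  P3=13
Turnaround (C−A): P0=9  P1=16  P2=3  P3=7
Waiting = turnaround − burst: P0=3, P1=8, P2=0, P3=3
Total waiting = 3 + 8 + 0 + 3 = 14

14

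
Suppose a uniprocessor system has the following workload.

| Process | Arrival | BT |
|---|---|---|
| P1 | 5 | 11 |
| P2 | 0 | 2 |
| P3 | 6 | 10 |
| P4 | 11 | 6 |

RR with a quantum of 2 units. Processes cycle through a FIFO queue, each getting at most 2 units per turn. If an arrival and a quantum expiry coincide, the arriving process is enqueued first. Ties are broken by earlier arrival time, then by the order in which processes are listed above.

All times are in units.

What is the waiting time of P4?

10

Gantt: | P2 0-2 | idle 2-5 | P1 5-7 | P3 7-9 | P1 9-11 | P3 11-13 | P4 13-15 | P1 15-17 | P3 17-19 | P4 19-21 | P1 21-23 | P3 23-25 | P4 25-27 | P1 27-29 | P3 29-31 | P1 31-32 |
Completion: P1=32  P2=2  P3=31  P4=27
Turnaround (C−A): P1=27  P2=2  P3=25  P4=16
Waiting(P4) = turnaround − burst = 16 − 6 = 10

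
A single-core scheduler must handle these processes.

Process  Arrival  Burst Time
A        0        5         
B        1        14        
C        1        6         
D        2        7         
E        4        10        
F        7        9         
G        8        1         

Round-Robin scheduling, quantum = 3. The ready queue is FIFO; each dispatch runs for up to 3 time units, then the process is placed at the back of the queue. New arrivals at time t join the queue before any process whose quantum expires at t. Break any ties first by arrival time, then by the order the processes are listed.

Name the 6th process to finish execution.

Schedule: | A 0-3 | B 3-6 | C 6-9 | D 9-12 | A 12-14 | E 14-17 | B 17-20 | F 20-23 | G 23-24 | C 24-27 | D 27-30 | E 30-33 | B 33-36 | F 36-39 | D 39-40 | E 40-43 | B 43-46 | F 46-49 | E 49-50 | B 50-52 |
Completion: A=14  B=52  C=27  D=40  E=50  F=49  G=24
Turnaround (C−A): A=14  B=51  C=26  D=38  E=46  F=42  G=16
Finish order: A → G → C → D → F → E → B

E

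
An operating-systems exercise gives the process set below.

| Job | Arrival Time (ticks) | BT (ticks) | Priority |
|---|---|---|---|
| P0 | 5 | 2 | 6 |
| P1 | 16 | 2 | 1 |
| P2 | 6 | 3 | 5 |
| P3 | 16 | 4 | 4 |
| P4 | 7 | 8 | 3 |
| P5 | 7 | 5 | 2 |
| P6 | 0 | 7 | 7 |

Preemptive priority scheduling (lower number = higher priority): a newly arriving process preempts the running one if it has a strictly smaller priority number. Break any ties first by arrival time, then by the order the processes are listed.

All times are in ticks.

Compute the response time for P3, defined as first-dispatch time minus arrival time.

6

Gantt: | P6 0-5 | P0 5-6 | P2 6-7 | P5 7-12 | P4 12-16 | P1 16-18 | P4 18-22 | P3 22-26 | P2 26-28 | P0 28-29 | P6 29-31 |
Completion: P0=29  P1=18  P2=28  P3=26  P4=22  P5=12  P6=31
Turnaround (C−A): P0=24  P1=2  P2=22  P3=10  P4=15  P5=5  P6=31
Response(P3) = first start − arrival = 22 − 16 = 6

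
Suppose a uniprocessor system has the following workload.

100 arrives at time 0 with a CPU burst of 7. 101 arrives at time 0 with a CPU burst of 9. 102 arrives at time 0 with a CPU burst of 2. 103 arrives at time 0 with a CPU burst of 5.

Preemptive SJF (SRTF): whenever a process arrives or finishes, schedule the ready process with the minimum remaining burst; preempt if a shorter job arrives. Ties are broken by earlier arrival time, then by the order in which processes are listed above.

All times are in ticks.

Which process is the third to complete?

100

Schedule: | 102 0-2 | 103 2-7 | 100 7-14 | 101 14-23 |
Completion: 100=14  101=23  102=2  103=7
Finish order: 102 → 103 → 100 → 101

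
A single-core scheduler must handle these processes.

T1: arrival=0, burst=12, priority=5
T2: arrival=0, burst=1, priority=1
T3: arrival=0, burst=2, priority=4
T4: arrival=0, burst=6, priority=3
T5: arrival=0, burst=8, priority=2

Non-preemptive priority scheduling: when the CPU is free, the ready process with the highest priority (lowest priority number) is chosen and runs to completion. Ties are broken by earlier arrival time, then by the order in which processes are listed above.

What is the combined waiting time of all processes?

Timeline: | T2 0-1 | T5 1-9 | T4 9-15 | T3 15-17 | T1 17-29 |
Completion: T1=29  T2=1  T3=17  T4=15  T5=9
Waiting = turnaround − burst: T1=17, T2=0, T3=15, T4=9, T5=1
Total waiting = 17 + 0 + 15 + 9 + 1 = 42

42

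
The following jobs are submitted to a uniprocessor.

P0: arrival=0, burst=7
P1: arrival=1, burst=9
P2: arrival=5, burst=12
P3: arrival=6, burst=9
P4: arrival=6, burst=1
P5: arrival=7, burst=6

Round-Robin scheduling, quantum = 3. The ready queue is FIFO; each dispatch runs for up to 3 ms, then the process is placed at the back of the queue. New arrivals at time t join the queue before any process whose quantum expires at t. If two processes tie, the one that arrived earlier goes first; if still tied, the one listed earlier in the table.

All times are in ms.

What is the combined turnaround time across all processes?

Schedule: | P0 0-3 | P1 3-6 | P0 6-9 | P2 9-12 | P3 12-15 | P4 15-16 | P1 16-19 | P5 19-22 | P0 22-23 | P2 23-26 | P3 26-29 | P1 29-32 | P5 32-35 | P2 35-38 | P3 38-41 | P2 41-44 |
Completion: P0=23  P1=32  P2=44  P3=41  P4=16  P5=35
Turnaround (C−A): P0=23  P1=31  P2=39  P3=35  P4=10  P5=28
Turnaround = completion − arrival: P0=23, P1=31, P2=39, P3=35, P4=10, P5=28
Total turnaround = 23 + 31 + 39 + 35 + 10 + 28 = 166

166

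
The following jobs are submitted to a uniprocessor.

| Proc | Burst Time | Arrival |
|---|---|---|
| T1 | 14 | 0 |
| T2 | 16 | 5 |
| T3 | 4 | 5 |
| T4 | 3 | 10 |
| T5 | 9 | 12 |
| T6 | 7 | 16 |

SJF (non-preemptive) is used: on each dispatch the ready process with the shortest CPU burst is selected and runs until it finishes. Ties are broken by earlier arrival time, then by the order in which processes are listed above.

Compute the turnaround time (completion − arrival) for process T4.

Schedule: | T1 0-14 | T4 14-17 | T3 17-21 | T6 21-28 | T5 28-37 | T2 37-53 |
Completion: T1=14  T2=53  T3=21  T4=17  T5=37  T6=28
Turnaround (C−A): T1=14  T2=48  T3=16  T4=7  T5=25  T6=12
Turnaround(T4) = completion − arrival = 17 − 10 = 7

7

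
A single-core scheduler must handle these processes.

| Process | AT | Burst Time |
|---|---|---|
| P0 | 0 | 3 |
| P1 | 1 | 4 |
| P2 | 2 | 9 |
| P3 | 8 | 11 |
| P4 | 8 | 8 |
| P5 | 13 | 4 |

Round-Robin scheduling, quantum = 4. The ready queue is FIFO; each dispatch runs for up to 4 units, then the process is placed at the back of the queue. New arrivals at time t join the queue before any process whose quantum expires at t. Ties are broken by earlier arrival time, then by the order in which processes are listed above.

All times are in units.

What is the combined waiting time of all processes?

Gantt: | P0 0-3 | P1 3-7 | P2 7-11 | P3 11-15 | P4 15-19 | P2 19-23 | P5 23-27 | P3 27-31 | P4 31-35 | P2 35-36 | P3 36-39 |
Completion: P0=3  P1=7  P2=36  P3=39  P4=35  P5=27
Waiting = turnaround − burst: P0=0, P1=2, P2=25, P3=20, P4=19, P5=10
Total waiting = 0 + 2 + 25 + 20 + 19 + 10 = 76

76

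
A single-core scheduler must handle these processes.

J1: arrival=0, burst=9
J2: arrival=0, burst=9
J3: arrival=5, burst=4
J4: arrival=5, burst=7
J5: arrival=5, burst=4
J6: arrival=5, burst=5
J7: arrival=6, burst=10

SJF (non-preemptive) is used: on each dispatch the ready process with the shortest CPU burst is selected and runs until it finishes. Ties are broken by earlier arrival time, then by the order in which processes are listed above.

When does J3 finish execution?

13

Timeline: | J1 0-9 | J3 9-13 | J5 13-17 | J6 17-22 | J4 22-29 | J2 29-38 | J7 38-48 |
Completion: J1=9  J2=38  J3=13  J4=29  J5=17  J6=22  J7=48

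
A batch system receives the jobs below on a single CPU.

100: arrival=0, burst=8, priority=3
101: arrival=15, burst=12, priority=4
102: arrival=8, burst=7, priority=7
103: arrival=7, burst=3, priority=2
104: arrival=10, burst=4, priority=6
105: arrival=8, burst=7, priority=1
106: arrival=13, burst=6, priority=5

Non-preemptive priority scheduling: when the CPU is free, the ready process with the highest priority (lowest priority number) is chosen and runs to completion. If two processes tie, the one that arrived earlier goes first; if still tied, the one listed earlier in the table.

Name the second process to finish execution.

Timeline: | 100 0-8 | 105 8-15 | 103 15-18 | 101 18-30 | 106 30-36 | 104 36-40 | 102 40-47 |
Completion: 100=8  101=30  102=47  103=18  104=40  105=15  106=36
Turnaround (C−A): 100=8  101=15  102=39  103=11  104=30  105=7  106=23
Finish order: 100 → 105 → 103 → 101 → 106 → 104 → 102

105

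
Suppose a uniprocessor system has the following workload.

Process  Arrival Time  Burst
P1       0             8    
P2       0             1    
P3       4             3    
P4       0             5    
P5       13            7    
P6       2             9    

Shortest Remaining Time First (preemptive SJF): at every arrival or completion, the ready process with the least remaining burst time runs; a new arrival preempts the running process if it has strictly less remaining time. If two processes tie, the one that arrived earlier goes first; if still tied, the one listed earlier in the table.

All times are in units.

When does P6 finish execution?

33

Gantt: | P2 0-1 | P4 1-6 | P3 6-9 | P1 9-17 | P5 17-24 | P6 24-33 |
Completion: P1=17  P2=1  P3=9  P4=6  P5=24  P6=33
Turnaround (C−A): P1=17  P2=1  P3=5  P4=6  P5=11  P6=31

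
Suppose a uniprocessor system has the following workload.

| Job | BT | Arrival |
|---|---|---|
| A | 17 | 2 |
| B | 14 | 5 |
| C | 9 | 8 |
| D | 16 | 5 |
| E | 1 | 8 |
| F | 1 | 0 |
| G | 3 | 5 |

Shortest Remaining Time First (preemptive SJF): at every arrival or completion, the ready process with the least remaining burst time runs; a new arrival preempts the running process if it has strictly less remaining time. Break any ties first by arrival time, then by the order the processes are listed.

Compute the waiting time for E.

Timeline: | F 0-1 | idle 1-2 | A 2-5 | G 5-8 | E 8-9 | C 9-18 | A 18-32 | B 32-46 | D 46-62 |
Completion: A=32  B=46  C=18  D=62  E=9  F=1  G=8
Turnaround (C−A): A=30  B=41  C=10  D=57  E=1  F=1  G=3
Waiting(E) = turnaround − burst = 1 − 1 = 0

0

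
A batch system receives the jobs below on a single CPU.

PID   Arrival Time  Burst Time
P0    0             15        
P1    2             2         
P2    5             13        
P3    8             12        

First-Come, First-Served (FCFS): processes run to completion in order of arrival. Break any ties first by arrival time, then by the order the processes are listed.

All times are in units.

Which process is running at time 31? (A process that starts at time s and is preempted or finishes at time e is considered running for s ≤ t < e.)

Gantt: | P0 0-15 | P1 15-17 | P2 17-30 | P3 30-42 |
Completion: P0=15  P1=17  P2=30  P3=42
Turnaround (C−A): P0=15  P1=15  P2=25  P3=34

P3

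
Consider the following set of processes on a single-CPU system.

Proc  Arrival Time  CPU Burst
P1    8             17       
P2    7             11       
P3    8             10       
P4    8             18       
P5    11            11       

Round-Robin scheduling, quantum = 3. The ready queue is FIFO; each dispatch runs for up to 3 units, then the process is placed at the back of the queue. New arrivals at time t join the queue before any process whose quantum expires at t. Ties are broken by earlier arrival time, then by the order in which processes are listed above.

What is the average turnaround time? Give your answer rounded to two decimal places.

55.00

Schedule: | idle 0-7 | P2 7-10 | P1 10-13 | P3 13-16 | P4 16-19 | P2 19-22 | P5 22-25 | P1 25-28 | P3 28-31 | P4 31-34 | P2 34-37 | P5 37-40 | P1 40-43 | P3 43-46 | P4 46-49 | P2 49-51 | P5 51-54 | P1 54-57 | P3 57-58 | P4 58-61 | P5 61-63 | P1 63-66 | P4 66-69 | P1 69-71 | P4 71-74 |
Completion: P1=71  P2=51  P3=58  P4=74  P5=63
Turnaround (C−A): P1=63  P2=44  P3=50  P4=66  P5=52
Turnaround times: P1=63, P2=44, P3=50, P4=66, P5=52
Average turnaround = (63+44+50+66+52) / 5 = 275/5 = 55.00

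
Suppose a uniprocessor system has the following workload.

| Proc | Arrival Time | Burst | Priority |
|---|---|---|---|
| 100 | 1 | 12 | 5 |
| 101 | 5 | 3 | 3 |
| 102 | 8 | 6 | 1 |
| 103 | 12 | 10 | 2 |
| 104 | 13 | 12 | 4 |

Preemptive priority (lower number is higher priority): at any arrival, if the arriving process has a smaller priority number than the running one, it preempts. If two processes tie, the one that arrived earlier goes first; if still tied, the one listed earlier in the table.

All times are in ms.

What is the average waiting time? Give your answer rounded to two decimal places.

Gantt: | idle 0-1 | 100 1-5 | 101 5-8 | 102 8-14 | 103 14-24 | 104 24-36 | 100 36-44 |
Completion: 100=44  101=8  102=14  103=24  104=36
Turnaround (C−A): 100=43  101=3  102=6  103=12  104=23
Waiting times: 100=31, 101=0, 102=0, 103=2, 104=11
Average waiting = (31+0+0+2+11) / 5 = 44/5 = 8.80

8.80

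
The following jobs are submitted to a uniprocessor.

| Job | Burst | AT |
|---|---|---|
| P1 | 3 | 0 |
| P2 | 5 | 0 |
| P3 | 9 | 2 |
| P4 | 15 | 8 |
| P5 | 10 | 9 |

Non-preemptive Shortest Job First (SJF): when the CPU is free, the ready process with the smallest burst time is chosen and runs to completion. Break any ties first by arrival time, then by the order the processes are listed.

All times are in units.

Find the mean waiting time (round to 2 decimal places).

7.20

Schedule: | P1 0-3 | P2 3-8 | P3 8-17 | P5 17-27 | P4 27-42 |
Completion: P1=3  P2=8  P3=17  P4=42  P5=27
Turnaround (C−A): P1=3  P2=8  P3=15  P4=34  P5=18
Waiting times: P1=0, P2=3, P3=6, P4=19, P5=8
Average waiting = (0+3+6+19+8) / 5 = 36/5 = 7.20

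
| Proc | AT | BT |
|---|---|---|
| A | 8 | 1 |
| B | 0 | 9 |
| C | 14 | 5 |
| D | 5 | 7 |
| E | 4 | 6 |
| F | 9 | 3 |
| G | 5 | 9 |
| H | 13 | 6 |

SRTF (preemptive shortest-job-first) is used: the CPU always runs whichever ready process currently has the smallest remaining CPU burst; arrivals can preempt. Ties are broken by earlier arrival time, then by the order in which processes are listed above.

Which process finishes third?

Gantt: | B 0-9 | A 9-10 | F 10-13 | E 13-19 | C 19-24 | H 24-30 | D 30-37 | G 37-46 |
Completion: A=10  B=9  C=24  D=37  E=19  F=13  G=46  H=30
Finish order: B → A → F → E → C → H → D → G

F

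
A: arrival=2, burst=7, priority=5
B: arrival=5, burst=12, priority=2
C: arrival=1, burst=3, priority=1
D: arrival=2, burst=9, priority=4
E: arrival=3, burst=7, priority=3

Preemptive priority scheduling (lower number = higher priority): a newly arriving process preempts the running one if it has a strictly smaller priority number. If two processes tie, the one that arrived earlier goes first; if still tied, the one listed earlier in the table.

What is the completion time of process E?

23

Gantt: | idle 0-1 | C 1-4 | E 4-5 | B 5-17 | E 17-23 | D 23-32 | A 32-39 |
Completion: A=39  B=17  C=4  D=32  E=23
Turnaround (C−A): A=37  B=12  C=3  D=30  E=20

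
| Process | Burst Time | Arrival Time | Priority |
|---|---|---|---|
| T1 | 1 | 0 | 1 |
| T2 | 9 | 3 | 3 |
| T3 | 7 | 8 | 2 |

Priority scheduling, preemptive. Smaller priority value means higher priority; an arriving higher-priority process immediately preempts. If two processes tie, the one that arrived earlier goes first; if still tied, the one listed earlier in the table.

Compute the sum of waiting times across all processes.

Timeline: | T1 0-1 | idle 1-3 | T2 3-8 | T3 8-15 | T2 15-19 |
Completion: T1=1  T2=19  T3=15
Turnaround (C−A): T1=1  T2=16  T3=7
Waiting = turnaround − burst: T1=0, T2=7, T3=0
Total waiting = 0 + 7 + 0 = 7

7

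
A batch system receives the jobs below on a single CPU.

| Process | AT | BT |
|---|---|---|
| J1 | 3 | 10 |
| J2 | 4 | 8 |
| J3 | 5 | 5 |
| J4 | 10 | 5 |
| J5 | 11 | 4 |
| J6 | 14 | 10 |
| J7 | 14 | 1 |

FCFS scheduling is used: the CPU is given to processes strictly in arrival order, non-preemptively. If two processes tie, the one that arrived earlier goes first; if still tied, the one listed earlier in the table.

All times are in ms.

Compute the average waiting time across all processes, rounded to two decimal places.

Gantt: | idle 0-3 | J1 3-13 | J2 13-21 | J3 21-26 | J4 26-31 | J5 31-35 | J6 35-45 | J7 45-46 |
Completion: J1=13  J2=21  J3=26  J4=31  J5=35  J6=45  J7=46
Turnaround (C−A): J1=10  J2=17  J3=21  J4=21  J5=24  J6=31  J7=32
Waiting times: J1=0, J2=9, J3=16, J4=16, J5=20, J6=21, J7=31
Average waiting = (0+9+16+16+20+21+31) / 7 = 113/7 = 16.14

16.14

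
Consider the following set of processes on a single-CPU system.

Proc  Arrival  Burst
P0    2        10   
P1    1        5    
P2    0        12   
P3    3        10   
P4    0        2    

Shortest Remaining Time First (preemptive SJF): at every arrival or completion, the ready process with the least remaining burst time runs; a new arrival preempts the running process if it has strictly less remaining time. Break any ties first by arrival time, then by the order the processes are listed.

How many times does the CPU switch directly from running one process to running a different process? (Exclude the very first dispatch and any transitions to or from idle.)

Timeline: | P4 0-2 | P1 2-7 | P0 7-17 | P3 17-27 | P2 27-39 |
Completion: P0=17  P1=7  P2=39  P3=27  P4=2

4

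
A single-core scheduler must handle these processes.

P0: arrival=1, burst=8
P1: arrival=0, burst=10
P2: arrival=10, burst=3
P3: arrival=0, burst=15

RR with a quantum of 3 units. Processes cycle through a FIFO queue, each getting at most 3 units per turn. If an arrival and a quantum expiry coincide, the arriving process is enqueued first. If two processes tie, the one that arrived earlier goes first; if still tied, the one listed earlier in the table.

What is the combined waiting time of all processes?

Gantt: | P1 0-3 | P3 3-6 | P0 6-9 | P1 9-12 | P3 12-15 | P0 15-18 | P2 18-21 | P1 21-24 | P3 24-27 | P0 27-29 | P1 29-30 | P3 30-36 |
Completion: P0=29  P1=30  P2=21  P3=36
Waiting = turnaround − burst: P0=20, P1=20, P2=8, P3=21
Total waiting = 20 + 20 + 8 + 21 = 69

69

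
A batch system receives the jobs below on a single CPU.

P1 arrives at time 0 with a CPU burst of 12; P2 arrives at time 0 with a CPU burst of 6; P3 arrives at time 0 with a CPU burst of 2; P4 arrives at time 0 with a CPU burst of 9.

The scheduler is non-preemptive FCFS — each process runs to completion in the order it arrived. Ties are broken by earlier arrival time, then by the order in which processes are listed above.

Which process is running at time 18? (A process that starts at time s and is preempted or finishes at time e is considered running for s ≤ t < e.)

Gantt: | P1 0-12 | P2 12-18 | P3 18-20 | P4 20-29 |
Completion: P1=12  P2=18  P3=20  P4=29

P3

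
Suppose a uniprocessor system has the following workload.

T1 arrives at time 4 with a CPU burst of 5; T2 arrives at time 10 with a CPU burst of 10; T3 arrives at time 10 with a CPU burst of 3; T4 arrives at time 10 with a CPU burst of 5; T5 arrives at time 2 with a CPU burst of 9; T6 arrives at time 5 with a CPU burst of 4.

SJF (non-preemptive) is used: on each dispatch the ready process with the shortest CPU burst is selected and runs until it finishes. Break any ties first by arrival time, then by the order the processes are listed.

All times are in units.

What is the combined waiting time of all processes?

Schedule: | idle 0-2 | T5 2-11 | T3 11-14 | T6 14-18 | T1 18-23 | T4 23-28 | T2 28-38 |
Completion: T1=23  T2=38  T3=14  T4=28  T5=11  T6=18
Waiting = turnaround − burst: T1=14, T2=18, T3=1, T4=13, T5=0, T6=9
Total waiting = 14 + 18 + 1 + 13 + 0 + 9 = 55

55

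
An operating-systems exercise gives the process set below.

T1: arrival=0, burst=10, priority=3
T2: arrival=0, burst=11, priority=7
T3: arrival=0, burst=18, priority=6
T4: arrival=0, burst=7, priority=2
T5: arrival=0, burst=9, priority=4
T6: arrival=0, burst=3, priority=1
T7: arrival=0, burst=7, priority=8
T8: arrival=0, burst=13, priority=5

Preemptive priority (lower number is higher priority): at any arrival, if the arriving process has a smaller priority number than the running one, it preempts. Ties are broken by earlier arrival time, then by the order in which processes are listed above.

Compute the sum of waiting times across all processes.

235

Timeline: | T6 0-3 | T4 3-10 | T1 10-20 | T5 20-29 | T8 29-42 | T3 42-60 | T2 60-71 | T7 71-78 |
Completion: T1=20  T2=71  T3=60  T4=10  T5=29  T6=3  T7=78  T8=42
Waiting = turnaround − burst: T1=10, T2=60, T3=42, T4=3, T5=20, T6=0, T7=71, T8=29
Total waiting = 10 + 60 + 42 + 3 + 20 + 0 + 71 + 29 = 235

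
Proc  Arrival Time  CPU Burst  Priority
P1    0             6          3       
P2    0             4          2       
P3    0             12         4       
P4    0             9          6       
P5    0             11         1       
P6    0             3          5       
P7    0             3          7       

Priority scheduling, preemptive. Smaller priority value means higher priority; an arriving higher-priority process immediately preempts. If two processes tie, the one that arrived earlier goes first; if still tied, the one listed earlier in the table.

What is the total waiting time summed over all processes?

161

Timeline: | P5 0-11 | P2 11-15 | P1 15-21 | P3 21-33 | P6 33-36 | P4 36-45 | P7 45-48 |
Completion: P1=21  P2=15  P3=33  P4=45  P5=11  P6=36  P7=48
Waiting = turnaround − burst: P1=15, P2=11, P3=21, P4=36, P5=0, P6=33, P7=45
Total waiting = 15 + 11 + 21 + 36 + 0 + 33 + 45 = 161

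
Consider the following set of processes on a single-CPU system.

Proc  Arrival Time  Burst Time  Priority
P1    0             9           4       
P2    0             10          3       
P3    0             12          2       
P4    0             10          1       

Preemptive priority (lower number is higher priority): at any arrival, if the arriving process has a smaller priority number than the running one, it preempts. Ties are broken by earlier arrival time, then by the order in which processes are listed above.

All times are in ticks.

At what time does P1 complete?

Timeline: | P4 0-10 | P3 10-22 | P2 22-32 | P1 32-41 |
Completion: P1=41  P2=32  P3=22  P4=10

41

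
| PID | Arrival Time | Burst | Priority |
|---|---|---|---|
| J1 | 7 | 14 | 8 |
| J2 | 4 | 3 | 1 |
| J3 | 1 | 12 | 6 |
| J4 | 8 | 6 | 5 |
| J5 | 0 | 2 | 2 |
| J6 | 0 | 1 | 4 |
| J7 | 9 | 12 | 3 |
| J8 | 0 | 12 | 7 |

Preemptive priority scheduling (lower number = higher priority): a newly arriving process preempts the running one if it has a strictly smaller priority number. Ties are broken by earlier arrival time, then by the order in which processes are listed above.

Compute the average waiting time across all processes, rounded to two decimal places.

Gantt: | J5 0-2 | J6 2-3 | J3 3-4 | J2 4-7 | J3 7-8 | J4 8-9 | J7 9-21 | J4 21-26 | J3 26-36 | J8 36-48 | J1 48-62 |
Completion: J1=62  J2=7  J3=36  J4=26  J5=2  J6=3  J7=21  J8=48
Turnaround (C−A): J1=55  J2=3  J3=35  J4=18  J5=2  J6=3  J7=12  J8=48
Waiting times: J1=41, J2=0, J3=23, J4=12, J5=0, J6=2, J7=0, J8=36
Average waiting = (41+0+23+12+0+2+0+36) / 8 = 114/8 = 14.25

14.25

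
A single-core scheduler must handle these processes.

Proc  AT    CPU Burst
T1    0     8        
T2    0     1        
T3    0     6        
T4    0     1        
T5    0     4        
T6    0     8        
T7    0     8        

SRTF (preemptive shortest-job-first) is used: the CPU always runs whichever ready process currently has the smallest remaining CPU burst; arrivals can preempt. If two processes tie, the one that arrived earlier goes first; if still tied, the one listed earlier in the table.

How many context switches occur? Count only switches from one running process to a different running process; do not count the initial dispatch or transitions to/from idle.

Timeline: | T2 0-1 | T4 1-2 | T5 2-6 | T3 6-12 | T1 12-20 | T6 20-28 | T7 28-36 |
Completion: T1=20  T2=1  T3=12  T4=2  T5=6  T6=28  T7=36
Turnaround (C−A): T1=20  T2=1  T3=12  T4=2  T5=6  T6=28  T7=36

6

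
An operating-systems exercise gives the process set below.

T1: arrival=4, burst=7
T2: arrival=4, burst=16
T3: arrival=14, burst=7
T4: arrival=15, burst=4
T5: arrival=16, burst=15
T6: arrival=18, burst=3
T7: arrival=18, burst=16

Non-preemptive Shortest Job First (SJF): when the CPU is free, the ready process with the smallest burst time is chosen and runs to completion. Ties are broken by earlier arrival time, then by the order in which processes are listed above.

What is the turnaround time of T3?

27

Timeline: | idle 0-4 | T1 4-11 | T2 11-27 | T6 27-30 | T4 30-34 | T3 34-41 | T5 41-56 | T7 56-72 |
Completion: T1=11  T2=27  T3=41  T4=34  T5=56  T6=30  T7=72
Turnaround (C−A): T1=7  T2=23  T3=27  T4=19  T5=40  T6=12  T7=54
Turnaround(T3) = completion − arrival = 41 − 14 = 27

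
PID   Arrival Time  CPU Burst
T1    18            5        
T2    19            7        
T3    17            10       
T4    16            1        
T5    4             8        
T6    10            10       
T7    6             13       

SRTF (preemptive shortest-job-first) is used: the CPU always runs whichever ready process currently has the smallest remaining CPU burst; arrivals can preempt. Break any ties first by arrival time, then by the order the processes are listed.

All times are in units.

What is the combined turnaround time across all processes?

128

Timeline: | idle 0-4 | T5 4-12 | T6 12-16 | T4 16-17 | T6 17-23 | T1 23-28 | T2 28-35 | T3 35-45 | T7 45-58 |
Completion: T1=28  T2=35  T3=45  T4=17  T5=12  T6=23  T7=58
Turnaround (C−A): T1=10  T2=16  T3=28  T4=1  T5=8  T6=13  T7=52
Turnaround = completion − arrival: T1=10, T2=16, T3=28, T4=1, T5=8, T6=13, T7=52
Total turnaround = 10 + 16 + 28 + 1 + 8 + 13 + 52 = 128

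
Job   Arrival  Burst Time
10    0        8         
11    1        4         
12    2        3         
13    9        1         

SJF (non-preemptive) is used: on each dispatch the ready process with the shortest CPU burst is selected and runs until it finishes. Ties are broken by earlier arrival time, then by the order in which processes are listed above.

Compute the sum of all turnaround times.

35

Gantt: | 10 0-8 | 12 8-11 | 13 11-12 | 11 12-16 |
Completion: 10=8  11=16  12=11  13=12
Turnaround = completion − arrival: 10=8, 11=15, 12=9, 13=3
Total turnaround = 8 + 15 + 9 + 3 = 35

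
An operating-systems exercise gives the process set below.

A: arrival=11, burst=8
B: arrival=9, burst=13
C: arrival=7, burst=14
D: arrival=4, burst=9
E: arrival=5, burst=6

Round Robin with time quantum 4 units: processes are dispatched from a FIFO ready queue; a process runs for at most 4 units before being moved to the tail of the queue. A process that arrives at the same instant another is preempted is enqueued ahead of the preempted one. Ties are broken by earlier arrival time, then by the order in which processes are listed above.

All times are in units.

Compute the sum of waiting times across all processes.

129

Timeline: | idle 0-4 | D 4-8 | E 8-12 | C 12-16 | D 16-20 | B 20-24 | A 24-28 | E 28-30 | C 30-34 | D 34-35 | B 35-39 | A 39-43 | C 43-47 | B 47-51 | C 51-53 | B 53-54 |
Completion: A=43  B=54  C=53  D=35  E=30
Waiting = turnaround − burst: A=24, B=32, C=32, D=22, E=19
Total waiting = 24 + 32 + 32 + 22 + 19 = 129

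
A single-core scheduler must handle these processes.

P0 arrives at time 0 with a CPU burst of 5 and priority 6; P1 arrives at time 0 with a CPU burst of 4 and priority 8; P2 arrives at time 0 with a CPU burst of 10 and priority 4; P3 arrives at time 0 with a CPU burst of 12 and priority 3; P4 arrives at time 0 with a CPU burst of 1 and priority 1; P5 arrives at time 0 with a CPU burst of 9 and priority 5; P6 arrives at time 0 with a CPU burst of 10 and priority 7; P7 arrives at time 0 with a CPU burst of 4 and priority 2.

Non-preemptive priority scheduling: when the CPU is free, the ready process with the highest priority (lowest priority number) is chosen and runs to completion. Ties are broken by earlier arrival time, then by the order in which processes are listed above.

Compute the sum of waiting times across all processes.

Gantt: | P4 0-1 | P7 1-5 | P3 5-17 | P2 17-27 | P5 27-36 | P0 36-41 | P6 41-51 | P1 51-55 |
Completion: P0=41  P1=55  P2=27  P3=17  P4=1  P5=36  P6=51  P7=5
Turnaround (C−A): P0=41  P1=55  P2=27  P3=17  P4=1  P5=36  P6=51  P7=5
Waiting = turnaround − burst: P0=36, P1=51, P2=17, P3=5, P4=0, P5=27, P6=41, P7=1
Total waiting = 36 + 51 + 17 + 5 + 0 + 27 + 41 + 1 = 178

178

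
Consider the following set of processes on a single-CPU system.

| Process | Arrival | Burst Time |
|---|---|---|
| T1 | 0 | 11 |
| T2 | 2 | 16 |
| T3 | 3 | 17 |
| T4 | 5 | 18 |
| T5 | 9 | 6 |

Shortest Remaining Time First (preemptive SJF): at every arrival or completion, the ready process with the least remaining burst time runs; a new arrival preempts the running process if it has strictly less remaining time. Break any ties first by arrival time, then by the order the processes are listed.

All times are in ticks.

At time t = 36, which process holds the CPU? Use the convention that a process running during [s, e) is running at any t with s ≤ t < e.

T3

Gantt: | T1 0-11 | T5 11-17 | T2 17-33 | T3 33-50 | T4 50-68 |
Completion: T1=11  T2=33  T3=50  T4=68  T5=17
Turnaround (C−A): T1=11  T2=31  T3=47  T4=63  T5=8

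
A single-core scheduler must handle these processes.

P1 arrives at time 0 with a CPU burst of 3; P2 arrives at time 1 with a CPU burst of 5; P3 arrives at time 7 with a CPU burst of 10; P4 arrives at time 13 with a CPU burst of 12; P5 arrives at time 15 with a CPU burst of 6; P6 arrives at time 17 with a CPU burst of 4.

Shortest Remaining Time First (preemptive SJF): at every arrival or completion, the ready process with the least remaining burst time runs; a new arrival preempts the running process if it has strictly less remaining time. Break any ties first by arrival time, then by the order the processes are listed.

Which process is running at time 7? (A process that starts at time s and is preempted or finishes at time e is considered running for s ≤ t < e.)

P2

Gantt: | P1 0-3 | P2 3-8 | P3 8-18 | P6 18-22 | P5 22-28 | P4 28-40 |
Completion: P1=3  P2=8  P3=18  P4=40  P5=28  P6=22
Turnaround (C−A): P1=3  P2=7  P3=11  P4=27  P5=13  P6=5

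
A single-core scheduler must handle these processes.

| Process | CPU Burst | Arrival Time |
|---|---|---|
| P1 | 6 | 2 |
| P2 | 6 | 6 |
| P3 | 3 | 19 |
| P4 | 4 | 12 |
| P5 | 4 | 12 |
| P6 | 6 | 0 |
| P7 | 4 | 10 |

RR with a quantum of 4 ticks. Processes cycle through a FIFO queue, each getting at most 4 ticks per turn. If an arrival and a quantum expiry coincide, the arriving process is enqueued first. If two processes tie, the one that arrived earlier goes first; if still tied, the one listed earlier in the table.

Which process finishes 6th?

Schedule: | P6 0-4 | P1 4-8 | P6 8-10 | P2 10-14 | P1 14-16 | P7 16-20 | P4 20-24 | P5 24-28 | P2 28-30 | P3 30-33 |
Completion: P1=16  P2=30  P3=33  P4=24  P5=28  P6=10  P7=20
Finish order: P6 → P1 → P7 → P4 → P5 → P2 → P3

P2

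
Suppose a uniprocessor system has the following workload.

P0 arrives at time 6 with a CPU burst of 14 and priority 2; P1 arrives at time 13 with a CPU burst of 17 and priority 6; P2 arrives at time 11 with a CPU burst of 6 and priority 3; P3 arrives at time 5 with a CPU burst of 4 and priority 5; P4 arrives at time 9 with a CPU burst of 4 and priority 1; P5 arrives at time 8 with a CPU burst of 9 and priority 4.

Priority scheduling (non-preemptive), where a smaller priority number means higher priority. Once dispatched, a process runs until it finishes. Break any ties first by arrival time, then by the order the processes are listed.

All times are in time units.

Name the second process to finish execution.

P4

Gantt: | idle 0-5 | P3 5-9 | P4 9-13 | P0 13-27 | P2 27-33 | P5 33-42 | P1 42-59 |
Completion: P0=27  P1=59  P2=33  P3=9  P4=13  P5=42
Finish order: P3 → P4 → P0 → P2 → P5 → P1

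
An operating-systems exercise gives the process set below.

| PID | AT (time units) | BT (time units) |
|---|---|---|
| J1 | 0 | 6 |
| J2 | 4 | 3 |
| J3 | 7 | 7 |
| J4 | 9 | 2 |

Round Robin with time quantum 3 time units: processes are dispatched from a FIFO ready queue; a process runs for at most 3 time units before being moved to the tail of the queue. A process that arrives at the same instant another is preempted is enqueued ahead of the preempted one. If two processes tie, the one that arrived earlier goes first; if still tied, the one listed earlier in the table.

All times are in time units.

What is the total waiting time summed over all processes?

9

Schedule: | J1 0-6 | J2 6-9 | J3 9-12 | J4 12-14 | J3 14-18 |
Completion: J1=6  J2=9  J3=18  J4=14
Turnaround (C−A): J1=6  J2=5  J3=11  J4=5
Waiting = turnaround − burst: J1=0, J2=2, J3=4, J4=3
Total waiting = 0 + 2 + 4 + 3 = 9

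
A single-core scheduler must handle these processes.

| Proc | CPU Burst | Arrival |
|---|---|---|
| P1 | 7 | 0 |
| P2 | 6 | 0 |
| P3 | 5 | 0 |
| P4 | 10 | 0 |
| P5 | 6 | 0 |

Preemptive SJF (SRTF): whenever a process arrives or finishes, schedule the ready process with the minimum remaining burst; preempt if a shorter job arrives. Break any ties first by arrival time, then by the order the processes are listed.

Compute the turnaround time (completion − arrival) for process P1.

Timeline: | P3 0-5 | P2 5-11 | P5 11-17 | P1 17-24 | P4 24-34 |
Completion: P1=24  P2=11  P3=5  P4=34  P5=17
Turnaround (C−A): P1=24  P2=11  P3=5  P4=34  P5=17
Turnaround(P1) = completion − arrival = 24 − 0 = 24

24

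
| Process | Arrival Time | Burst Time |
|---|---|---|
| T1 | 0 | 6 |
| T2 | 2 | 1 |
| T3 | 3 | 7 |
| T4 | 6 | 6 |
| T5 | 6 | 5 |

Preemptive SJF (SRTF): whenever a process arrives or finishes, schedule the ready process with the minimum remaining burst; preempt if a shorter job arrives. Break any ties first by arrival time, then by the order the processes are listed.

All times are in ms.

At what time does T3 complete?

Timeline: | T1 0-2 | T2 2-3 | T1 3-7 | T5 7-12 | T4 12-18 | T3 18-25 |
Completion: T1=7  T2=3  T3=25  T4=18  T5=12
Turnaround (C−A): T1=7  T2=1  T3=22  T4=12  T5=6

25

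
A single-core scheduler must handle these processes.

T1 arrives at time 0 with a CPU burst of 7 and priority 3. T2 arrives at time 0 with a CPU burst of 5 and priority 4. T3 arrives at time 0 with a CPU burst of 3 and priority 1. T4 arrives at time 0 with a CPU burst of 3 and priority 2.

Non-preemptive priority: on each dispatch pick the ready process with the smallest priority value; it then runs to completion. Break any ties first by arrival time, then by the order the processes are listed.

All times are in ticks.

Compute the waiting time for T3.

0

Timeline: | T3 0-3 | T4 3-6 | T1 6-13 | T2 13-18 |
Completion: T1=13  T2=18  T3=3  T4=6
Waiting(T3) = turnaround − burst = 3 − 3 = 0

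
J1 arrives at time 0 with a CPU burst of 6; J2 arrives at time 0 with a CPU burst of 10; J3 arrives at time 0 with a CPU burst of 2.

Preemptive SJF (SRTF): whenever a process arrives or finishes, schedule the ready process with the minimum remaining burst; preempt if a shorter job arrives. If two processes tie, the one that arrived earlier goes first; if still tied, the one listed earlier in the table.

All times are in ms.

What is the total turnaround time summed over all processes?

28

Timeline: | J3 0-2 | J1 2-8 | J2 8-18 |
Completion: J1=8  J2=18  J3=2
Turnaround (C−A): J1=8  J2=18  J3=2
Turnaround = completion − arrival: J1=8, J2=18, J3=2
Total turnaround = 8 + 18 + 2 = 28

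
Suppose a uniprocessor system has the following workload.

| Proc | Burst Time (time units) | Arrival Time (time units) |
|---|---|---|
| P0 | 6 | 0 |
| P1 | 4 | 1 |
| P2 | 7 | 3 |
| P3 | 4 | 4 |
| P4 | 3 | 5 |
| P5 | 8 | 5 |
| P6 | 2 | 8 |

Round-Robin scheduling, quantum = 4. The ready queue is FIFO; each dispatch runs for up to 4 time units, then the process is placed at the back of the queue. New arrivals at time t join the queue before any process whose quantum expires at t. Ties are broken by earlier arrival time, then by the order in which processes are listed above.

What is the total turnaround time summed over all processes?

128

Timeline: | P0 0-4 | P1 4-8 | P2 8-12 | P3 12-16 | P0 16-18 | P4 18-21 | P5 21-25 | P6 25-27 | P2 27-30 | P5 30-34 |
Completion: P0=18  P1=8  P2=30  P3=16  P4=21  P5=34  P6=27
Turnaround (C−A): P0=18  P1=7  P2=27  P3=12  P4=16  P5=29  P6=19
Turnaround = completion − arrival: P0=18, P1=7, P2=27, P3=12, P4=16, P5=29, P6=19
Total turnaround = 18 + 7 + 27 + 12 + 16 + 29 + 19 = 128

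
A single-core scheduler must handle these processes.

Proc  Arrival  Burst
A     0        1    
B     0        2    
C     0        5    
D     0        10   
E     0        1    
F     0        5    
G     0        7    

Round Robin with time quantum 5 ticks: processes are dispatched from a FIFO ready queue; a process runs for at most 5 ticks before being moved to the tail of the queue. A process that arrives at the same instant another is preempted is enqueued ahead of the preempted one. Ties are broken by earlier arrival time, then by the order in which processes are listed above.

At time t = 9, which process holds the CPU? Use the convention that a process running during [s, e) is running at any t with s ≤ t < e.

D

Schedule: | A 0-1 | B 1-3 | C 3-8 | D 8-13 | E 13-14 | F 14-19 | G 19-24 | D 24-29 | G 29-31 |
Completion: A=1  B=3  C=8  D=29  E=14  F=19  G=31
Turnaround (C−A): A=1  B=3  C=8  D=29  E=14  F=19  G=31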